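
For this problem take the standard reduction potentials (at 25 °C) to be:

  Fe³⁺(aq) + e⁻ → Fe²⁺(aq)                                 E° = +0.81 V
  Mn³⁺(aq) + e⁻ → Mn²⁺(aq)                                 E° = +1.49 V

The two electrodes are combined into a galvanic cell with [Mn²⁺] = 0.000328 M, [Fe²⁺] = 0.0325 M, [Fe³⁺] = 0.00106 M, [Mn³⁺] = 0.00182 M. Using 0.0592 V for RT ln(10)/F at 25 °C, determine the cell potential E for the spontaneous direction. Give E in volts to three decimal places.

Mn³⁺/Mn²⁺ is the cathode (higher E°), Fe³⁺/Fe²⁺ the anode: E°cell = +1.49 − (+0.81) = +0.68 V, n = 1.
Overall: Mn³⁺(aq) + Fe²⁺(aq) → Mn²⁺(aq) + Fe³⁺(aq)
Q = [Mn²⁺]·[Fe³⁺] / ([Mn³⁺]·[Fe²⁺]); log Q = -2.231.
E = E° − (0.0592/n) log Q = +0.68 − (0.0592/1)(-2.231) = +0.812 V.

+0.812 V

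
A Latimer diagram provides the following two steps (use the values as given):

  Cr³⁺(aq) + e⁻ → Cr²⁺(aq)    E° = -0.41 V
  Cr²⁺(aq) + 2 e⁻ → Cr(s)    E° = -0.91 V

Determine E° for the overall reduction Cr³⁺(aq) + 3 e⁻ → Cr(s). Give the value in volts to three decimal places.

-0.743 V

Standard free energies of sequential steps add: ΔG°₃ = ΔG°₁ + ΔG°₂, so n₃E°₃ = n₁E°₁ + n₂E°₂.
E°₃ = (1×-0.41 + 2×-0.91) / 3 = (-2.230) / 3 = -0.743 V.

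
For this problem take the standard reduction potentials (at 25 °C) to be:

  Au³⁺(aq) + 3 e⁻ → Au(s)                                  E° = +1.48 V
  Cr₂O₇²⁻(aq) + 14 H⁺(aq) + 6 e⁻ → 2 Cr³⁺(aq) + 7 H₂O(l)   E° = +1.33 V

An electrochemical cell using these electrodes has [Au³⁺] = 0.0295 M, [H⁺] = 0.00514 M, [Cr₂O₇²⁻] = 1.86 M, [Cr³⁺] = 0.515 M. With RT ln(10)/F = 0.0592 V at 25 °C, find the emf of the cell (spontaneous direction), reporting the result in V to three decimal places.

+0.428 V

Au³⁺/Au is the cathode (higher E°), Cr₂O₇²⁻/Cr³⁺ the anode: E°cell = +1.48 − (+1.33) = +0.15 V, n = 6.
Overall: 2 Au³⁺(aq) + 2 Cr³⁺(aq) + 7 H₂O(l) → 2 Au(s) + Cr₂O₇²⁻(aq) + 14 H⁺(aq)
Q = [Cr₂O₇²⁻]·[H⁺]^14 / ([Au³⁺]^2·[Cr³⁺]^2); log Q = -28.140.
E = E° − (0.0592/n) log Q = +0.15 − (0.0592/6)(-28.140) = +0.428 V.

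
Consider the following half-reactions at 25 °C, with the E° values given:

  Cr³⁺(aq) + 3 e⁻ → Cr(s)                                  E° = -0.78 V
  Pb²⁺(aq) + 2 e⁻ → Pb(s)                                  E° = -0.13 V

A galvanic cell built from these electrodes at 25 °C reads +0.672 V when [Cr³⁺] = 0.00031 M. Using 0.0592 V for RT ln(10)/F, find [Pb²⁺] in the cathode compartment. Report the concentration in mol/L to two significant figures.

Pb²⁺/Pb is the cathode, Cr³⁺/Cr the anode: E°cell = +0.65 V, n = 6.
Overall reaction: 3 Pb²⁺(aq) + 2 Cr(s) → 3 Pb(s) + 2 Cr³⁺(aq); Q = [Cr³⁺]^2/[Pb²⁺]^3.
From E = E° − (0.0592/n) log Q: log Q = (E° − E)·n/0.0592 = (+0.65 − (+0.672))·6/0.0592 = -2.2297.
So 3·log[Pb²⁺] = 2·log(0.00031) − log Q = -7.0173 − (-2.2297) = -4.7876; log[Pb²⁺] = -4.7876 / 3 = -1.5959; [Pb²⁺] = 10^(-1.5959) ≈ 0.025 M.

0.025 M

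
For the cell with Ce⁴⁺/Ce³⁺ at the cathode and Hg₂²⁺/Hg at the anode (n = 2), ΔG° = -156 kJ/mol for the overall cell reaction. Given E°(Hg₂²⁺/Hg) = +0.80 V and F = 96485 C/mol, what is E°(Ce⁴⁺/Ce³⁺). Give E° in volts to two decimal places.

E°cell = −ΔG°/(nF) = −(-156×10³)/((2)(96485)) = +0.808 V.
Since Ce⁴⁺/Ce³⁺ is the cathode and Hg₂²⁺/Hg the anode, E°cell = E°(Ce⁴⁺/Ce³⁺) − E°(Hg₂²⁺/Hg).
So E°(Ce⁴⁺/Ce³⁺) = E°cell + E°(Hg₂²⁺/Hg) = +0.808 + (+0.80) = +1.61 V.

+1.61 V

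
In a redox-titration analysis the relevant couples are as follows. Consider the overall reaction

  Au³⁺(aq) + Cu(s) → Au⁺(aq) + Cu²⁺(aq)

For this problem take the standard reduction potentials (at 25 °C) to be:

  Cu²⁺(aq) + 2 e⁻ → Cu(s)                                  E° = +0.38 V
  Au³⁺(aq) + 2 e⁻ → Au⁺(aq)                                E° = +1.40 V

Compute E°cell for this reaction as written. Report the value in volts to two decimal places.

The Au³⁺/Au⁺ couple has the higher reduction potential, so it is the cathode; Cu²⁺/Cu is oxidised at the anode.
E°cell = E°(cathode) − E°(anode) = (+1.40) − (+0.38) = +1.02 V.

+1.02 V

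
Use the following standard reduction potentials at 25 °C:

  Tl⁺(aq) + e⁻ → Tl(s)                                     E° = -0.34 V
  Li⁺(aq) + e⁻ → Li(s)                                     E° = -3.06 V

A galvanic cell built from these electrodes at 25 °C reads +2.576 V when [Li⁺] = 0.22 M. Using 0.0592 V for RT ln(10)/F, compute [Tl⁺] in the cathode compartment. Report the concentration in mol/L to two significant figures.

Tl⁺/Tl is the cathode, Li⁺/Li the anode: E°cell = +2.72 V, n = 1.
Overall reaction: Tl⁺(aq) + Li(s) → Tl(s) + Li⁺(aq); Q = [Li⁺]^1/[Tl⁺]^1.
From E = E° − (0.0592/n) log Q: log Q = (E° − E)·n/0.0592 = (+2.72 − (+2.576))·1/0.0592 = 2.4324.
So 1·log[Tl⁺] = 1·log(0.22) − log Q = -0.6576 − (2.4324) = -3.0900; [Tl⁺] = 10^(-3.0900) ≈ 0.00081 M.

0.00081 M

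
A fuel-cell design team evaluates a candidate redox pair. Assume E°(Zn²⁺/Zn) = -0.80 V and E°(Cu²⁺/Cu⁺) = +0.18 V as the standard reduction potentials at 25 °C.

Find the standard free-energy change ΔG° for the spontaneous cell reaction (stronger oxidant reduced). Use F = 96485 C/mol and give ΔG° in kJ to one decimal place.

-189.1 kJ

Cu²⁺/Cu⁺ (E° = +0.18 V) is the cathode; Zn²⁺/Zn (E° = -0.80 V) is the anode, so E°cell = +0.98 V.
Balancing electrons gives n = 2 (lcm of 1 and 2).
ΔG° = −nFE° = −(2)(96485)(+0.98) = -189,111 J = -189.1 kJ.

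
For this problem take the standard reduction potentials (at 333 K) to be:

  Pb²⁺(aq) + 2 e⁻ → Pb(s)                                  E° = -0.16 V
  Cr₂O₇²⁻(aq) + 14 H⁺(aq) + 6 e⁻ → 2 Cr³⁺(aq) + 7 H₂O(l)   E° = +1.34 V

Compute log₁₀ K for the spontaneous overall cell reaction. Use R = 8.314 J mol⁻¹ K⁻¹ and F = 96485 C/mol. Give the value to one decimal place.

136.2

Cathode: Cr₂O₇²⁻/Cr³⁺; anode: Pb²⁺/Pb. E°cell = (+1.34) − (-0.16) = +1.50 V, with n = 6.
ΔG° = −nFE° = −RT ln K, so ln K = nFE°/(RT) = (6)(96485)(+1.50) / ((8.314)(333)) = 313.652.
log₁₀ K = 313.652 / ln 10 = 136.2.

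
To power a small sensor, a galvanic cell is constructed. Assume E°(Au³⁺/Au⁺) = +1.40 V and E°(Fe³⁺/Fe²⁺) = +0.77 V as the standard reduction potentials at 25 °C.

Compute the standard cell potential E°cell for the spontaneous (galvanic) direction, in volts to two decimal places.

+0.63 V

The Au³⁺/Au⁺ couple has the higher reduction potential, so it is the cathode; Fe³⁺/Fe²⁺ is oxidised at the anode.
E°cell = E°(cathode) − E°(anode) = (+1.40) − (+0.77) = +0.63 V.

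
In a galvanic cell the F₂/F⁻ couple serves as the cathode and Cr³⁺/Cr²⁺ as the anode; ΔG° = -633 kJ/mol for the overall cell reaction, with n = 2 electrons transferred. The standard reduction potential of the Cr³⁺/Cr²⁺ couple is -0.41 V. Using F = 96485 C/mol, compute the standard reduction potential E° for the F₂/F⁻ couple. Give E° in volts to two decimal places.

+2.87 V

E°cell = −ΔG°/(nF) = −(-633×10³)/((2)(96485)) = +3.280 V.
Since F₂/F⁻ is the cathode and Cr³⁺/Cr²⁺ the anode, E°cell = E°(F₂/F⁻) − E°(Cr³⁺/Cr²⁺).
So E°(F₂/F⁻) = E°cell + E°(Cr³⁺/Cr²⁺) = +3.280 + (-0.41) = +2.87 V.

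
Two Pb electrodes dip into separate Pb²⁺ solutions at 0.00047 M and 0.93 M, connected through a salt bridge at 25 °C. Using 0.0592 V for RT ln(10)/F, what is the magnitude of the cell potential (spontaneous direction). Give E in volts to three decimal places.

+0.098 V

For a concentration cell E°cell = 0. The 0.93 M side is the cathode (reduction is favoured where [Pb²⁺] is higher).
With n = 2, E = −(0.0592/2) log([Pb²⁺]ₐₙ/[Pb²⁺]꜀ₐₜ) = −(0.0592/2) log(0.00047/0.93) = −(0.0592/2)(-3.296) = +0.098 V.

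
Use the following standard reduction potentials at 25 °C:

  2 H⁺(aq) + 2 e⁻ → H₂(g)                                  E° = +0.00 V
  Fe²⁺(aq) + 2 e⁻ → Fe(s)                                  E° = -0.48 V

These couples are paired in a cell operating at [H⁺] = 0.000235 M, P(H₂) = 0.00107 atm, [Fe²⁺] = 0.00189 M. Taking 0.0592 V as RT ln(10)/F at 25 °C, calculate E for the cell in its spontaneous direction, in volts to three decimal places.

+0.434 V

H⁺/H₂ is the cathode (higher E°), Fe²⁺/Fe the anode: E°cell = +0.00 − (-0.48) = +0.48 V, n = 2.
Overall: 2 H⁺(aq) + Fe(s) → H₂(g) + Fe²⁺(aq)
Q = P(H₂)·[Fe²⁺] / ([H⁺]^2); log Q = 1.564.
E = E° − (0.0592/n) log Q = +0.48 − (0.0592/2)(1.564) = +0.434 V.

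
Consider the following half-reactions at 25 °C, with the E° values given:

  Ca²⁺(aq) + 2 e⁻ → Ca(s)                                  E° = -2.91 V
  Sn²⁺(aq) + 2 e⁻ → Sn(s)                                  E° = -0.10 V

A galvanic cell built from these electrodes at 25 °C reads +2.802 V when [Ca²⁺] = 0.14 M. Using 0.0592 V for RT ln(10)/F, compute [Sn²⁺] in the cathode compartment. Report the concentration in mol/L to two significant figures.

0.075 M

Sn²⁺/Sn is the cathode, Ca²⁺/Ca the anode: E°cell = +2.81 V, n = 2.
Overall reaction: Sn²⁺(aq) + Ca(s) → Sn(s) + Ca²⁺(aq); Q = [Ca²⁺]^1/[Sn²⁺]^1.
From E = E° − (0.0592/n) log Q: log Q = (E° − E)·n/0.0592 = (+2.81 − (+2.802))·2/0.0592 = 0.2703.
So 1·log[Sn²⁺] = 1·log(0.14) − log Q = -0.8539 − (0.2703) = -1.1242; [Sn²⁺] = 10^(-1.1242) ≈ 0.075 M.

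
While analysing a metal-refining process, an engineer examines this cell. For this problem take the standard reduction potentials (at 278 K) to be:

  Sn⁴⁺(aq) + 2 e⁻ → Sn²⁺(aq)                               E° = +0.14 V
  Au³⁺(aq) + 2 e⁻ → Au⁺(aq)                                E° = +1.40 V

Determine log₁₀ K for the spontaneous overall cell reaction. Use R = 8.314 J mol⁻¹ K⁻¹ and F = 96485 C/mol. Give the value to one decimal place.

Cathode: Au³⁺/Au⁺; anode: Sn⁴⁺/Sn²⁺. E°cell = (+1.40) − (+0.14) = +1.26 V, with n = 2.
ΔG° = −nFE° = −RT ln K, so ln K = nFE°/(RT) = (2)(96485)(+1.26) / ((8.314)(278)) = 105.198.
log₁₀ K = 105.198 / ln 10 = 45.7.

45.7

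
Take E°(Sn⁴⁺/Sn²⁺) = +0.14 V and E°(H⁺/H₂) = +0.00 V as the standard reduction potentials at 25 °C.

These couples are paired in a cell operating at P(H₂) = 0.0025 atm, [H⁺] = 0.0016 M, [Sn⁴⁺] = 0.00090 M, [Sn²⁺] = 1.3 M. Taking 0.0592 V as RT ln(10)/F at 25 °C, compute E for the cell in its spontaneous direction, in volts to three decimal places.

+0.135 V

Sn⁴⁺/Sn²⁺ is the cathode (higher E°), H⁺/H₂ the anode: E°cell = +0.14 − (+0.00) = +0.14 V, n = 2.
Overall: Sn⁴⁺(aq) + H₂(g) → Sn²⁺(aq) + 2 H⁺(aq)
Q = [Sn²⁺]·[H⁺]^2 / ([Sn⁴⁺]·P(H₂)); log Q = 0.170.
E = E° − (0.0592/n) log Q = +0.14 − (0.0592/2)(0.170) = +0.135 V.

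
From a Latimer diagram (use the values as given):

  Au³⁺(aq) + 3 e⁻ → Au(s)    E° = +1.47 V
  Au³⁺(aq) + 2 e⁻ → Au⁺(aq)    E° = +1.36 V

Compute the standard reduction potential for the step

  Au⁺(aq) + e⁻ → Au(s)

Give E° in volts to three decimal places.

Sequential free energies add, so n₃E°₃ = n₁E°₁ + n₂E°₂.
With n₃ = 3, and the known step contributing 2×(+1.36) V, the unknown satisfies 1·E° = 3×(+1.47) − 2×(+1.36) = +1.690.
E° = +1.690 / 1 = +1.690 V.

+1.690 V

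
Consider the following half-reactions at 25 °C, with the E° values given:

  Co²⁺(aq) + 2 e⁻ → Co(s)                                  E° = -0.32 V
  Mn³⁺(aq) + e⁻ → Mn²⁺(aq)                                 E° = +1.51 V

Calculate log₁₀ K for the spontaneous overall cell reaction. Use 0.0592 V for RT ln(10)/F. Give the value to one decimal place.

Cathode: Mn³⁺/Mn²⁺; anode: Co²⁺/Co. E°cell = +1.83 V, n = 2.
log K = nE°cell / 0.0592 = (2)(+1.83) / 0.0592 = 61.8.

61.8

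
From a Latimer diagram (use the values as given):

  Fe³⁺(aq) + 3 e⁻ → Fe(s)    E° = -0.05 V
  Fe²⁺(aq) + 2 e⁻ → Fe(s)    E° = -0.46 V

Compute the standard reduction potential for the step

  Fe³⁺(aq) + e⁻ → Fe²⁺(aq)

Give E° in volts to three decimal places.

+0.770 V

Sequential free energies add, so n₃E°₃ = n₁E°₁ + n₂E°₂.
With n₃ = 3, and the known step contributing 2×(-0.46) V, the unknown satisfies 1·E° = 3×(-0.05) − 2×(-0.46) = +0.770.
E° = +0.770 / 1 = +0.770 V.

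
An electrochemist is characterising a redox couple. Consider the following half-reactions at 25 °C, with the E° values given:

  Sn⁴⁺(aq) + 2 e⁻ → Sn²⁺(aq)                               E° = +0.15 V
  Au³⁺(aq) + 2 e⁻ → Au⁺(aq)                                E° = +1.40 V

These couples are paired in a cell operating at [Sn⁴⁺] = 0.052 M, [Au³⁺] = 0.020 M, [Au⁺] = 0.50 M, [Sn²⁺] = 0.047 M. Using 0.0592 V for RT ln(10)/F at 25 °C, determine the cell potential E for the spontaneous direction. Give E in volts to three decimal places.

+1.207 V

Au³⁺/Au⁺ is the cathode (higher E°), Sn⁴⁺/Sn²⁺ the anode: E°cell = +1.40 − (+0.15) = +1.25 V, n = 2.
Overall: Au³⁺(aq) + Sn²⁺(aq) → Au⁺(aq) + Sn⁴⁺(aq)
Q = [Au⁺]·[Sn⁴⁺] / ([Au³⁺]·[Sn²⁺]); log Q = 1.442.
E = E° − (0.0592/n) log Q = +1.25 − (0.0592/2)(1.442) = +1.207 V.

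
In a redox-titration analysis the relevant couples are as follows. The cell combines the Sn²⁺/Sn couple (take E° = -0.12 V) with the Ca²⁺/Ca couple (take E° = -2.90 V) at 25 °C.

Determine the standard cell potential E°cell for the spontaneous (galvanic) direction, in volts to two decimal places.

+2.78 V

The Sn²⁺/Sn couple has the higher reduction potential, so it is the cathode; Ca²⁺/Ca is oxidised at the anode.
E°cell = E°(cathode) − E°(anode) = (-0.12) − (-2.90) = +2.78 V.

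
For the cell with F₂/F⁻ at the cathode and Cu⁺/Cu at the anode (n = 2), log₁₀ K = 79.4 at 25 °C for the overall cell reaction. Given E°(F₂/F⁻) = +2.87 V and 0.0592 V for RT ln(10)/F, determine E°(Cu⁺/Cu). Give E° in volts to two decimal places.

E°cell = (0.0592/n)·log K = (0.0592/2)(79.4) = +2.350 V.
Since F₂/F⁻ is the cathode and Cu⁺/Cu the anode, E°cell = E°(F₂/F⁻) − E°(Cu⁺/Cu).
So E°(Cu⁺/Cu) = E°(F₂/F⁻) − E°cell = (+2.87) − (+2.350) = +0.52 V.

+0.52 V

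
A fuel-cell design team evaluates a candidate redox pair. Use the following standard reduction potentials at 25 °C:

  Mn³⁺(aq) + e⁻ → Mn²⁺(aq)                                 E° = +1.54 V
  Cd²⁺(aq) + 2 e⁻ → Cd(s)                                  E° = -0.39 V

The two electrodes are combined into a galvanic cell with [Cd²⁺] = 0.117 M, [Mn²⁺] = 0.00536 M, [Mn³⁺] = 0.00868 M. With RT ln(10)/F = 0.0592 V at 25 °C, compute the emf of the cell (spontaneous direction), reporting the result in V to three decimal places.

+1.970 V

Mn³⁺/Mn²⁺ is the cathode (higher E°), Cd²⁺/Cd the anode: E°cell = +1.54 − (-0.39) = +1.93 V, n = 2.
Overall: 2 Mn³⁺(aq) + Cd(s) → 2 Mn²⁺(aq) + Cd²⁺(aq)
Q = [Mn²⁺]^2·[Cd²⁺] / ([Mn³⁺]^2); log Q = -1.351.
E = E° − (0.0592/n) log Q = +1.93 − (0.0592/2)(-1.351) = +1.970 V.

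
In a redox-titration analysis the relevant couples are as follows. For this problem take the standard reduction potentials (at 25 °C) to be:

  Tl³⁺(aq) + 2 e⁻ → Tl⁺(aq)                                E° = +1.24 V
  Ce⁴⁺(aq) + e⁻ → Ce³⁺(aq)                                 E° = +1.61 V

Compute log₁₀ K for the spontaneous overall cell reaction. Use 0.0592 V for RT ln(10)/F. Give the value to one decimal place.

12.5

Cathode: Ce⁴⁺/Ce³⁺; anode: Tl³⁺/Tl⁺. E°cell = +0.37 V, n = 2.
log K = nE°cell / 0.0592 = (2)(+0.37) / 0.0592 = 12.5.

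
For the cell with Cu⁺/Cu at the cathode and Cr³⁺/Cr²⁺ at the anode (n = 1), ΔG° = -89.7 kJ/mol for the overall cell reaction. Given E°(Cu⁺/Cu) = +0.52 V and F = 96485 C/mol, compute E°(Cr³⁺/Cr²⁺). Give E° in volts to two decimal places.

-0.41 V

E°cell = −ΔG°/(nF) = −(-89.7×10³)/((1)(96485)) = +0.930 V.
Since Cu⁺/Cu is the cathode and Cr³⁺/Cr²⁺ the anode, E°cell = E°(Cu⁺/Cu) − E°(Cr³⁺/Cr²⁺).
So E°(Cr³⁺/Cr²⁺) = E°(Cu⁺/Cu) − E°cell = (+0.52) − (+0.930) = -0.41 V.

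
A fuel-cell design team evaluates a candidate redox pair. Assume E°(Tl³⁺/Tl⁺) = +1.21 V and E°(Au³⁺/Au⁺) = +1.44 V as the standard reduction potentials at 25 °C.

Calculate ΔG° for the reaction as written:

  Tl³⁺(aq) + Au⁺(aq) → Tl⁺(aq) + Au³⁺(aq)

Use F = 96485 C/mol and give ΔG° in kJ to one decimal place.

As written, Tl³⁺/Tl⁺ is reduced (cathode) and Au³⁺/Au⁺ is oxidised (anode), so E°cell = (+1.21) − (+1.44) = -0.23 V.
Balancing electrons gives n = 2.
ΔG° = −nFE° = −(2)(96485)(-0.23) = 44,383 J = +44.4 kJ.

+44.4 kJ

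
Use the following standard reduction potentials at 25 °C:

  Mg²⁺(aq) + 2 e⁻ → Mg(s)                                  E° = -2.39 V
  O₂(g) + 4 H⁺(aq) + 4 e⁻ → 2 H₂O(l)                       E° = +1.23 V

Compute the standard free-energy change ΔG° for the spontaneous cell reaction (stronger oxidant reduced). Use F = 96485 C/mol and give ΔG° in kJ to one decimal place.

-1397.1 kJ

O₂/H₂O (E° = +1.23 V) is the cathode; Mg²⁺/Mg (E° = -2.39 V) is the anode, so E°cell = +3.62 V.
Balancing electrons gives n = 4 (lcm of 4 and 2).
ΔG° = −nFE° = −(4)(96485)(+3.62) = -1,397,103 J = -1397.1 kJ.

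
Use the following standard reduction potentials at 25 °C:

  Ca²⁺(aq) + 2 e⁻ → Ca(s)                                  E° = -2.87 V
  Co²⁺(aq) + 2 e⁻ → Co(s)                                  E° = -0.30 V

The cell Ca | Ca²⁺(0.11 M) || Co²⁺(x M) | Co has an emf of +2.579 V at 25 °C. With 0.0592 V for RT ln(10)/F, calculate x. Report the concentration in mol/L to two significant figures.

0.22 M

Co²⁺/Co is the cathode, Ca²⁺/Ca the anode: E°cell = +2.57 V, n = 2.
Overall reaction: Co²⁺(aq) + Ca(s) → Co(s) + Ca²⁺(aq); Q = [Ca²⁺]^1/[Co²⁺]^1.
From E = E° − (0.0592/n) log Q: log Q = (E° − E)·n/0.0592 = (+2.57 − (+2.579))·2/0.0592 = -0.3041.
So 1·log[Co²⁺] = 1·log(0.11) − log Q = -0.9586 − (-0.3041) = -0.6545; [Co²⁺] = 10^(-0.6545) ≈ 0.22 M.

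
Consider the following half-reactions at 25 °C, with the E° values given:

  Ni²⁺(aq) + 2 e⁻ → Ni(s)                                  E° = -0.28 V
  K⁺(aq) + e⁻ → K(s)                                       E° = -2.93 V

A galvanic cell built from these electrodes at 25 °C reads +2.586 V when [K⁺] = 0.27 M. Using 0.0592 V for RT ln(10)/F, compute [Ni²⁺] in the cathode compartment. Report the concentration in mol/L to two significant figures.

0.00050 M

Ni²⁺/Ni is the cathode, K⁺/K the anode: E°cell = +2.65 V, n = 2.
Overall reaction: Ni²⁺(aq) + 2 K(s) → Ni(s) + 2 K⁺(aq); Q = [K⁺]^2/[Ni²⁺]^1.
From E = E° − (0.0592/n) log Q: log Q = (E° − E)·n/0.0592 = (+2.65 − (+2.586))·2/0.0592 = 2.1622.
So 1·log[Ni²⁺] = 2·log(0.27) − log Q = -1.1373 − (2.1622) = -3.2995; [Ni²⁺] = 10^(-3.2995) ≈ 0.00050 M.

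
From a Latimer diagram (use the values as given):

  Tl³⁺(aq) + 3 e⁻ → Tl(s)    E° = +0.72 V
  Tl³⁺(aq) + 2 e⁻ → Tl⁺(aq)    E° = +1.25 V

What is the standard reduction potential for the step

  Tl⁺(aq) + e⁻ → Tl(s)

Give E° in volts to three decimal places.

-0.340 V

Sequential free energies add, so n₃E°₃ = n₁E°₁ + n₂E°₂.
With n₃ = 3, and the known step contributing 2×(+1.25) V, the unknown satisfies 1·E° = 3×(+0.72) − 2×(+1.25) = -0.340.
E° = -0.340 / 1 = -0.340 V.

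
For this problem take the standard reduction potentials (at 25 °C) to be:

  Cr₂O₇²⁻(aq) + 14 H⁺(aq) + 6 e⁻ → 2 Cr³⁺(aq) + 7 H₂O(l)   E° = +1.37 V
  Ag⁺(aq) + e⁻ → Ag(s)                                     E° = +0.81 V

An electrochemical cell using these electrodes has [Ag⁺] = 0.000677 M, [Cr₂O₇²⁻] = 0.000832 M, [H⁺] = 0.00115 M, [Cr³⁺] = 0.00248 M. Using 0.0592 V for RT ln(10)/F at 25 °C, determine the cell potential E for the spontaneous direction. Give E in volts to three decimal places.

+0.363 V

Cr₂O₇²⁻/Cr³⁺ is the cathode (higher E°), Ag⁺/Ag the anode: E°cell = +1.37 − (+0.81) = +0.56 V, n = 6.
Overall: Cr₂O₇²⁻(aq) + 14 H⁺(aq) + 6 Ag(s) → 2 Cr³⁺(aq) + 7 H₂O(l) + 6 Ag⁺(aq)
Q = [Cr³⁺]^2·[Ag⁺]^6 / ([Cr₂O₇²⁻]·[H⁺]^14); log Q = 20.003.
E = E° − (0.0592/n) log Q = +0.56 − (0.0592/6)(20.003) = +0.363 V.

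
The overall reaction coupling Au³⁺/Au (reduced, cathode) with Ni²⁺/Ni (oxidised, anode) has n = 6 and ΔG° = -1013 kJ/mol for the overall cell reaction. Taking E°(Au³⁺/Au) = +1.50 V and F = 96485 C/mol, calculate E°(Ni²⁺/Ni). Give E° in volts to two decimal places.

-0.25 V

E°cell = −ΔG°/(nF) = −(-1013×10³)/((6)(96485)) = +1.750 V.
Since Au³⁺/Au is the cathode and Ni²⁺/Ni the anode, E°cell = E°(Au³⁺/Au) − E°(Ni²⁺/Ni).
So E°(Ni²⁺/Ni) = E°(Au³⁺/Au) − E°cell = (+1.50) − (+1.750) = -0.25 V.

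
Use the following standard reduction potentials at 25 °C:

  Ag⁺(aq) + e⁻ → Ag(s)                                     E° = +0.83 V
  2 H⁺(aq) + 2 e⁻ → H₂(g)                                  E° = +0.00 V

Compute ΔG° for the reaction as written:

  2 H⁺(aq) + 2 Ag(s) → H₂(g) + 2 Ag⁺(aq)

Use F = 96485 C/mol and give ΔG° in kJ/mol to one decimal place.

As written, H⁺/H₂ is reduced (cathode) and Ag⁺/Ag is oxidised (anode), so E°cell = (+0.00) − (+0.83) = -0.83 V.
Balancing electrons gives n = 2.
ΔG° = −nFE° = −(2)(96485)(-0.83) = 160,165 J = +160.2 kJ/mol.

+160.2 kJ/mol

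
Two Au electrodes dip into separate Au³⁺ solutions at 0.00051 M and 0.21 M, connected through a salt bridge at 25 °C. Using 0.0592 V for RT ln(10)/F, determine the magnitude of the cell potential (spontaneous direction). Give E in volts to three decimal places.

+0.052 V

For a concentration cell E°cell = 0. The 0.21 M side is the cathode (reduction is favoured where [Au³⁺] is higher).
With n = 3, E = −(0.0592/3) log([Au³⁺]ₐₙ/[Au³⁺]꜀ₐₜ) = −(0.0592/3) log(0.00051/0.21) = −(0.0592/3)(-2.615) = +0.052 V.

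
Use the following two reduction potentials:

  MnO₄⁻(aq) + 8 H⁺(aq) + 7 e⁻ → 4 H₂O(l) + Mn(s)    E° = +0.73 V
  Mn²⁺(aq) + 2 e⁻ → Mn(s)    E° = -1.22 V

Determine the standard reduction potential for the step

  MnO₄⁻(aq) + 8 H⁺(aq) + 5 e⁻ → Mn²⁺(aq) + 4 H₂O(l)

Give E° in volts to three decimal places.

+1.510 V

Sequential free energies add, so n₃E°₃ = n₁E°₁ + n₂E°₂.
With n₃ = 7, and the known step contributing 2×(-1.22) V, the unknown satisfies 5·E° = 7×(+0.73) − 2×(-1.22) = +7.550.
E° = +7.550 / 5 = +1.510 V.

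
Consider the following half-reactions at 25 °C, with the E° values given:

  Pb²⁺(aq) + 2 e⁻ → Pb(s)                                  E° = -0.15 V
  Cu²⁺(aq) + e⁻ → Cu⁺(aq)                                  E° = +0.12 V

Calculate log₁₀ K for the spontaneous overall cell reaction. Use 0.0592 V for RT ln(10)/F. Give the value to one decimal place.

9.1

Cathode: Cu²⁺/Cu⁺; anode: Pb²⁺/Pb. E°cell = +0.27 V, n = 2.
log K = nE°cell / 0.0592 = (2)(+0.27) / 0.0592 = 9.1.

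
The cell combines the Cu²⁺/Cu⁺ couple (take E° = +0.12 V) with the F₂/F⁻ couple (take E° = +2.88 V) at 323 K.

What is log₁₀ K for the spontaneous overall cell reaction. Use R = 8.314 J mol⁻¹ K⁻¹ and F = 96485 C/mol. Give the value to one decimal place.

86.1

Cathode: F₂/F⁻; anode: Cu²⁺/Cu⁺. E°cell = (+2.88) − (+0.12) = +2.76 V, with n = 2.
ΔG° = −nFE° = −RT ln K, so ln K = nFE°/(RT) = (2)(96485)(+2.76) / ((8.314)(323)) = 198.329.
log₁₀ K = 198.329 / ln 10 = 86.1.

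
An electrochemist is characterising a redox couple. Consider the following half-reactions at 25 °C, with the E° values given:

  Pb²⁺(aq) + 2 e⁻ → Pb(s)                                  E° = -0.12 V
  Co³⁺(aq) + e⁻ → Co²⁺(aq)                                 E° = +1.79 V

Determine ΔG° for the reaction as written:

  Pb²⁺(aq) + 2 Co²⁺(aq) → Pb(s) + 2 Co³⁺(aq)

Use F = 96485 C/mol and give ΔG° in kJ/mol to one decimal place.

As written, Pb²⁺/Pb is reduced (cathode) and Co³⁺/Co²⁺ is oxidised (anode), so E°cell = (-0.12) − (+1.79) = -1.91 V.
Balancing electrons gives n = 2.
ΔG° = −nFE° = −(2)(96485)(-1.91) = 368,573 J = +368.6 kJ/mol.

+368.6 kJ/mol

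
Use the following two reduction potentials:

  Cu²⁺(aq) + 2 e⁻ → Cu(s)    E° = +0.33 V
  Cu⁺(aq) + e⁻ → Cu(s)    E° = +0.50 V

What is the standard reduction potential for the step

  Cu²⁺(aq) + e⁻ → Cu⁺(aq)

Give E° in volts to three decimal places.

+0.160 V

Sequential free energies add, so n₃E°₃ = n₁E°₁ + n₂E°₂.
With n₃ = 2, and the known step contributing 1×(+0.50) V, the unknown satisfies 1·E° = 2×(+0.33) − 1×(+0.50) = +0.160.
E° = +0.160 / 1 = +0.160 V.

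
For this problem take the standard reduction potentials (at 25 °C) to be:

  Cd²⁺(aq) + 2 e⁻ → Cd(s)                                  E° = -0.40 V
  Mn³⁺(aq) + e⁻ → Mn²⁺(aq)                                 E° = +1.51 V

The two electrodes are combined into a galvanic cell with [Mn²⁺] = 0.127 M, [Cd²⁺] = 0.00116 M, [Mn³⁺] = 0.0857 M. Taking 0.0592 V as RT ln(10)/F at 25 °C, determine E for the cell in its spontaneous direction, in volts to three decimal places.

+1.987 V

Mn³⁺/Mn²⁺ is the cathode (higher E°), Cd²⁺/Cd the anode: E°cell = +1.51 − (-0.40) = +1.91 V, n = 2.
Overall: 2 Mn³⁺(aq) + Cd(s) → 2 Mn²⁺(aq) + Cd²⁺(aq)
Q = [Mn²⁺]^2·[Cd²⁺] / ([Mn³⁺]^2); log Q = -2.594.
E = E° − (0.0592/n) log Q = +1.91 − (0.0592/2)(-2.594) = +1.987 V.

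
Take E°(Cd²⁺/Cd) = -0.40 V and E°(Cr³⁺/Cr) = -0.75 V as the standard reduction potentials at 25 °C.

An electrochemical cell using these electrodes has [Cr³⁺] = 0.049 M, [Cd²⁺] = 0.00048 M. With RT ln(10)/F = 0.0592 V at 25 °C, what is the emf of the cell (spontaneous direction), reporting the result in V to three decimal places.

+0.278 V

Cd²⁺/Cd is the cathode (higher E°), Cr³⁺/Cr the anode: E°cell = -0.40 − (-0.75) = +0.35 V, n = 6.
Overall: 3 Cd²⁺(aq) + 2 Cr(s) → 3 Cd(s) + 2 Cr³⁺(aq)
Q = [Cr³⁺]^2 / ([Cd²⁺]^3); log Q = 7.337.
E = E° − (0.0592/n) log Q = +0.35 − (0.0592/6)(7.337) = +0.278 V.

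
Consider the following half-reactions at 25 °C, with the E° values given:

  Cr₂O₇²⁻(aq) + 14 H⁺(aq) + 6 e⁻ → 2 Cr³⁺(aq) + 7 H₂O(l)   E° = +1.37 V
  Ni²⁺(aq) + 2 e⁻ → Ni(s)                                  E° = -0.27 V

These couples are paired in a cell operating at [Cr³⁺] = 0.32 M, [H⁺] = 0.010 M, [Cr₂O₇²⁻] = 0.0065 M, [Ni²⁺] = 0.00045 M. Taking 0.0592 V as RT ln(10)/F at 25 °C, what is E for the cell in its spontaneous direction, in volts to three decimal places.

Cr₂O₇²⁻/Cr³⁺ is the cathode (higher E°), Ni²⁺/Ni the anode: E°cell = +1.37 − (-0.27) = +1.64 V, n = 6.
Overall: Cr₂O₇²⁻(aq) + 14 H⁺(aq) + 3 Ni(s) → 2 Cr³⁺(aq) + 7 H₂O(l) + 3 Ni²⁺(aq)
Q = [Cr³⁺]^2·[Ni²⁺]^3 / ([Cr₂O₇²⁻]·[H⁺]^14); log Q = 19.157.
E = E° − (0.0592/n) log Q = +1.64 − (0.0592/6)(19.157) = +1.451 V.

+1.451 V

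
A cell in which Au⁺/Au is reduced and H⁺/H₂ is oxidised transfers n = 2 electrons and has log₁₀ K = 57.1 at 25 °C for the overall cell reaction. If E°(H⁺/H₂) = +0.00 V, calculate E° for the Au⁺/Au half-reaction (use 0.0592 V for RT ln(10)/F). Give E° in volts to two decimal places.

E°cell = (0.0592/n)·log K = (0.0592/2)(57.1) = +1.690 V.
Since Au⁺/Au is the cathode and H⁺/H₂ the anode, E°cell = E°(Au⁺/Au) − E°(H⁺/H₂).
So E°(Au⁺/Au) = E°cell + E°(H⁺/H₂) = +1.690 + (+0.00) = +1.69 V.

+1.69 V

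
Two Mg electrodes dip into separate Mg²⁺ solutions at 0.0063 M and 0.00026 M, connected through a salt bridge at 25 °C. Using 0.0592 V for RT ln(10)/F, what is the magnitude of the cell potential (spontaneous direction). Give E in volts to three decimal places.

For a concentration cell E°cell = 0. The 0.0063 M side is the cathode (reduction is favoured where [Mg²⁺] is higher).
With n = 2, E = −(0.0592/2) log([Mg²⁺]ₐₙ/[Mg²⁺]꜀ₐₜ) = −(0.0592/2) log(0.00026/0.0063) = −(0.0592/2)(-1.384) = +0.041 V.

+0.041 V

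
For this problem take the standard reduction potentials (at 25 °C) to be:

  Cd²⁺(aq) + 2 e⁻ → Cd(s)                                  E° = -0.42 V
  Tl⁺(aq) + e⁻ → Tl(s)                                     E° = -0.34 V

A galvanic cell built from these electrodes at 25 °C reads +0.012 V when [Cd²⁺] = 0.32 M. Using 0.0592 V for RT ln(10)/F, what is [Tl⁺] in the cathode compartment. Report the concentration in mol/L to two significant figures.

Tl⁺/Tl is the cathode, Cd²⁺/Cd the anode: E°cell = +0.08 V, n = 2.
Overall reaction: 2 Tl⁺(aq) + Cd(s) → 2 Tl(s) + Cd²⁺(aq); Q = [Cd²⁺]^1/[Tl⁺]^2.
From E = E° − (0.0592/n) log Q: log Q = (E° − E)·n/0.0592 = (+0.08 − (+0.012))·2/0.0592 = 2.2973.
So 2·log[Tl⁺] = 1·log(0.32) − log Q = -0.4949 − (2.2973) = -2.7922; log[Tl⁺] = -2.7922 / 2 = -1.3961; [Tl⁺] = 10^(-1.3961) ≈ 0.040 M.

0.040 M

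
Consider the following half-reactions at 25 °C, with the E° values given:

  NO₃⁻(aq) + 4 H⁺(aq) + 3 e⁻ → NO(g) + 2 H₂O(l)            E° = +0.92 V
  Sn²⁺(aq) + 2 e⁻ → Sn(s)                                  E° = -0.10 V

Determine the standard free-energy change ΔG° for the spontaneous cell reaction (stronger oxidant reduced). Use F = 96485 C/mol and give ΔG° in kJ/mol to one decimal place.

NO₃⁻/NO (E° = +0.92 V) is the cathode; Sn²⁺/Sn (E° = -0.10 V) is the anode, so E°cell = +1.02 V.
Balancing electrons gives n = 6 (lcm of 3 and 2).
ΔG° = −nFE° = −(6)(96485)(+1.02) = -590,488 J = -590.5 kJ/mol.

-590.5 kJ/mol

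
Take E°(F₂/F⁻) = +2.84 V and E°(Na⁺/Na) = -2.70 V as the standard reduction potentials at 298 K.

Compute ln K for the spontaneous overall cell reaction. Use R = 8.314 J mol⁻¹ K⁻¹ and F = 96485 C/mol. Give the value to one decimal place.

Cathode: F₂/F⁻; anode: Na⁺/Na. E°cell = (+2.84) − (-2.70) = +5.54 V, with n = 2.
ΔG° = −nFE° = −RT ln K, so ln K = nFE°/(RT) = (2)(96485)(+5.54) / ((8.314)(298)) = 431.493.

431.5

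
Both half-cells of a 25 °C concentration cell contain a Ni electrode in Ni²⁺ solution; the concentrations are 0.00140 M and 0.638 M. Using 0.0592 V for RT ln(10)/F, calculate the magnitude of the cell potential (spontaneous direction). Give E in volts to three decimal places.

For a concentration cell E°cell = 0. The 0.638 M side is the cathode (reduction is favoured where [Ni²⁺] is higher).
With n = 2, E = −(0.0592/2) log([Ni²⁺]ₐₙ/[Ni²⁺]꜀ₐₜ) = −(0.0592/2) log(0.0014/0.638) = −(0.0592/2)(-2.659) = +0.079 V.

+0.079 V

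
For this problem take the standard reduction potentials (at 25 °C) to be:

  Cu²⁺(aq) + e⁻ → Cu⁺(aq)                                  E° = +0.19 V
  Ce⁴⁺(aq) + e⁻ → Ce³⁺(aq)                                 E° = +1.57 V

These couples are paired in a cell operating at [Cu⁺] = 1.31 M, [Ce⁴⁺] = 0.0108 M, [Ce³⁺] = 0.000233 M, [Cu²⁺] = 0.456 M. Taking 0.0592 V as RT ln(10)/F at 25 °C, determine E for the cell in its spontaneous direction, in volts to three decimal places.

+1.506 V

Ce⁴⁺/Ce³⁺ is the cathode (higher E°), Cu²⁺/Cu⁺ the anode: E°cell = +1.57 − (+0.19) = +1.38 V, n = 1.
Overall: Ce⁴⁺(aq) + Cu⁺(aq) → Ce³⁺(aq) + Cu²⁺(aq)
Q = [Ce³⁺]·[Cu²⁺] / ([Ce⁴⁺]·[Cu⁺]); log Q = -2.124.
E = E° − (0.0592/n) log Q = +1.38 − (0.0592/1)(-2.124) = +1.506 V.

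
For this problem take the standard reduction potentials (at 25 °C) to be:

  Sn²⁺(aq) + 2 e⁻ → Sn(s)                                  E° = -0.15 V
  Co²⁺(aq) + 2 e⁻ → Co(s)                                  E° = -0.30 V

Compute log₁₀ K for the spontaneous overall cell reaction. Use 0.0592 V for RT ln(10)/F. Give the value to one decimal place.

Cathode: Sn²⁺/Sn; anode: Co²⁺/Co. E°cell = +0.15 V, n = 2.
log K = nE°cell / 0.0592 = (2)(+0.15) / 0.0592 = 5.1.

5.1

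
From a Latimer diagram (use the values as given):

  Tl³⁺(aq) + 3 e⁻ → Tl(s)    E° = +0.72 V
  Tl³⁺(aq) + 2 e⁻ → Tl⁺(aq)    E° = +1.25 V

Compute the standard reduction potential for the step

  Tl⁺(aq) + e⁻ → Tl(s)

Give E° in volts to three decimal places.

-0.340 V

Sequential free energies add, so n₃E°₃ = n₁E°₁ + n₂E°₂.
With n₃ = 3, and the known step contributing 2×(+1.25) V, the unknown satisfies 1·E° = 3×(+0.72) − 2×(+1.25) = -0.340.
E° = -0.340 / 1 = -0.340 V.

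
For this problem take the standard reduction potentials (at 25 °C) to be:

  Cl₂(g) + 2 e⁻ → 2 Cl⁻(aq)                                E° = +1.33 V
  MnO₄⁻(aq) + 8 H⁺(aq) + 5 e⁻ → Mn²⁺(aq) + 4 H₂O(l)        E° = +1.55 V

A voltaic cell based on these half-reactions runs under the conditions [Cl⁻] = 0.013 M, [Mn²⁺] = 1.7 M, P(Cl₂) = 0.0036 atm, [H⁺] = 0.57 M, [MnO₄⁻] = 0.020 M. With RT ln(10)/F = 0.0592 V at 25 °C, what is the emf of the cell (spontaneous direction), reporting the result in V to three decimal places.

MnO₄⁻/Mn²⁺ is the cathode (higher E°), Cl₂/Cl⁻ the anode: E°cell = +1.55 − (+1.33) = +0.22 V, n = 10.
Overall: 2 MnO₄⁻(aq) + 16 H⁺(aq) + 10 Cl⁻(aq) → 2 Mn²⁺(aq) + 8 H₂O(l) + 5 Cl₂(g)
Q = [Mn²⁺]^2·P(Cl₂)^5 / ([MnO₄⁻]^2·[H⁺]^16·[Cl⁻]^10); log Q = 14.407.
E = E° − (0.0592/n) log Q = +0.22 − (0.0592/10)(14.407) = +0.135 V.

+0.135 V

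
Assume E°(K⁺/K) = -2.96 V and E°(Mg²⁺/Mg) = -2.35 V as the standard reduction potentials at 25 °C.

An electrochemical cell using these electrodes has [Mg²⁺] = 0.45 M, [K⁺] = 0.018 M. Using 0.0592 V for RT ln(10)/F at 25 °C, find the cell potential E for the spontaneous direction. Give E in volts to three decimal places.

Mg²⁺/Mg is the cathode (higher E°), K⁺/K the anode: E°cell = -2.35 − (-2.96) = +0.61 V, n = 2.
Overall: Mg²⁺(aq) + 2 K(s) → Mg(s) + 2 K⁺(aq)
Q = [K⁺]^2 / ([Mg²⁺]); log Q = -3.143.
E = E° − (0.0592/n) log Q = +0.61 − (0.0592/2)(-3.143) = +0.703 V.

+0.703 V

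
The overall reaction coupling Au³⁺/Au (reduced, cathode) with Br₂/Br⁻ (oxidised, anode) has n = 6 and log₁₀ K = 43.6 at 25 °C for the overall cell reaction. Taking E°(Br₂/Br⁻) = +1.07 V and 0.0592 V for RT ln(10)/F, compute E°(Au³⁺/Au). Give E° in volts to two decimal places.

+1.50 V

E°cell = (0.0592/n)·log K = (0.0592/6)(43.6) = +0.430 V.
Since Au³⁺/Au is the cathode and Br₂/Br⁻ the anode, E°cell = E°(Au³⁺/Au) − E°(Br₂/Br⁻).
So E°(Au³⁺/Au) = E°cell + E°(Br₂/Br⁻) = +0.430 + (+1.07) = +1.50 V.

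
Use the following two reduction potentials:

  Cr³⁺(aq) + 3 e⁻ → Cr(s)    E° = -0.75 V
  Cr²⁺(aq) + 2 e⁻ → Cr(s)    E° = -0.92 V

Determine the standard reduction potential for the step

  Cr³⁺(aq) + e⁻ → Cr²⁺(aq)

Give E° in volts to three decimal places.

-0.410 V

Sequential free energies add, so n₃E°₃ = n₁E°₁ + n₂E°₂.
With n₃ = 3, and the known step contributing 2×(-0.92) V, the unknown satisfies 1·E° = 3×(-0.75) − 2×(-0.92) = -0.410.
E° = -0.410 / 1 = -0.410 V.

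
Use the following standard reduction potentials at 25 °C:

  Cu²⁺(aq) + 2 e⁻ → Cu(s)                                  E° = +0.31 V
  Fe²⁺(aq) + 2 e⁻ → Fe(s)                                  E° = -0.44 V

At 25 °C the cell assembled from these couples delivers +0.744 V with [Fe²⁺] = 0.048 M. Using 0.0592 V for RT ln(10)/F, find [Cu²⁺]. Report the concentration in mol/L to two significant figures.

Cu²⁺/Cu is the cathode, Fe²⁺/Fe the anode: E°cell = +0.75 V, n = 2.
Overall reaction: Cu²⁺(aq) + Fe(s) → Cu(s) + Fe²⁺(aq); Q = [Fe²⁺]^1/[Cu²⁺]^1.
From E = E° − (0.0592/n) log Q: log Q = (E° − E)·n/0.0592 = (+0.75 − (+0.744))·2/0.0592 = 0.2027.
So 1·log[Cu²⁺] = 1·log(0.048) − log Q = -1.3188 − (0.2027) = -1.5215; [Cu²⁺] = 10^(-1.5215) ≈ 0.030 M.

0.030 M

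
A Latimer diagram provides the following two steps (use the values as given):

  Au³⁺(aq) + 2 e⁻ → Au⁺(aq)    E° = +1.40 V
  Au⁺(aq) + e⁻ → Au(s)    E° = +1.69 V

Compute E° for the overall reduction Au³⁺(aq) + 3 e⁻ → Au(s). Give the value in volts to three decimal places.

Standard free energies of sequential steps add: ΔG°₃ = ΔG°₁ + ΔG°₂, so n₃E°₃ = n₁E°₁ + n₂E°₂.
E°₃ = (2×+1.40 + 1×+1.69) / 3 = (+4.490) / 3 = +1.497 V.

+1.497 V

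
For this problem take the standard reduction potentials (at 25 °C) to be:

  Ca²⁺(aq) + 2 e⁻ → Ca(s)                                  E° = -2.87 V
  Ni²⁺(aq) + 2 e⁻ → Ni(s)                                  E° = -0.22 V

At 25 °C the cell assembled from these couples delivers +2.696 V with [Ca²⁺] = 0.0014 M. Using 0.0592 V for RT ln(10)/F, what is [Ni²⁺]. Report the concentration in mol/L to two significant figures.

0.050 M

Ni²⁺/Ni is the cathode, Ca²⁺/Ca the anode: E°cell = +2.65 V, n = 2.
Overall reaction: Ni²⁺(aq) + Ca(s) → Ni(s) + Ca²⁺(aq); Q = [Ca²⁺]^1/[Ni²⁺]^1.
From E = E° − (0.0592/n) log Q: log Q = (E° − E)·n/0.0592 = (+2.65 − (+2.696))·2/0.0592 = -1.5541.
So 1·log[Ni²⁺] = 1·log(0.0014) − log Q = -2.8539 − (-1.5541) = -1.2998; [Ni²⁺] = 10^(-1.2998) ≈ 0.050 M.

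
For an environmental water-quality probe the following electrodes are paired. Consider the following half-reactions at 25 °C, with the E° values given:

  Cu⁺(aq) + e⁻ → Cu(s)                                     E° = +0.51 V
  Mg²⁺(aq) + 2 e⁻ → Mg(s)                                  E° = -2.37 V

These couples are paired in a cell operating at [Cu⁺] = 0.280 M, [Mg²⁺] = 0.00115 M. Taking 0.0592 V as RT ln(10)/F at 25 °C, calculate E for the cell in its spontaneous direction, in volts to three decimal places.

+2.934 V

Cu⁺/Cu is the cathode (higher E°), Mg²⁺/Mg the anode: E°cell = +0.51 − (-2.37) = +2.88 V, n = 2.
Overall: 2 Cu⁺(aq) + Mg(s) → 2 Cu(s) + Mg²⁺(aq)
Q = [Mg²⁺] / ([Cu⁺]^2); log Q = -1.834.
E = E° − (0.0592/n) log Q = +2.88 − (0.0592/2)(-1.834) = +2.934 V.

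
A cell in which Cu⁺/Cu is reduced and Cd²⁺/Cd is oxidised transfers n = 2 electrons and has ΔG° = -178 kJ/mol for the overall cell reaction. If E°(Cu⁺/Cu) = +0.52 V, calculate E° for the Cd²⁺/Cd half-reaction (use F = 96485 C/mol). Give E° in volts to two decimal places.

-0.40 V

E°cell = −ΔG°/(nF) = −(-178×10³)/((2)(96485)) = +0.922 V.
Since Cu⁺/Cu is the cathode and Cd²⁺/Cd the anode, E°cell = E°(Cu⁺/Cu) − E°(Cd²⁺/Cd).
So E°(Cd²⁺/Cd) = E°(Cu⁺/Cu) − E°cell = (+0.52) − (+0.922) = -0.40 V.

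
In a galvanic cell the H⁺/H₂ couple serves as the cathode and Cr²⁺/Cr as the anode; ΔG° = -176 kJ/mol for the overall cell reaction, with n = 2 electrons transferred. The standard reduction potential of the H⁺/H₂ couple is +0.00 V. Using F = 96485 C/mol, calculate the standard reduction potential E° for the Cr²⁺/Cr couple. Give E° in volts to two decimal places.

-0.91 V

E°cell = −ΔG°/(nF) = −(-176×10³)/((2)(96485)) = +0.912 V.
Since H⁺/H₂ is the cathode and Cr²⁺/Cr the anode, E°cell = E°(H⁺/H₂) − E°(Cr²⁺/Cr).
So E°(Cr²⁺/Cr) = E°(H⁺/H₂) − E°cell = (+0.00) − (+0.912) = -0.91 V.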